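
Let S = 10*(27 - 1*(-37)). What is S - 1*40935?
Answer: -40295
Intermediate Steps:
S = 640 (S = 10*(27 + 37) = 10*64 = 640)
S - 1*40935 = 640 - 1*40935 = 640 - 40935 = -40295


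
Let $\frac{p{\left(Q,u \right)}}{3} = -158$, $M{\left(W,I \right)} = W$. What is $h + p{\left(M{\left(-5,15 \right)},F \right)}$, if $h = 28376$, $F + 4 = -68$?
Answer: $27902$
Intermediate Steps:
$F = -72$ ($F = -4 - 68 = -72$)
$p{\left(Q,u \right)} = -474$ ($p{\left(Q,u \right)} = 3 \left(-158\right) = -474$)
$h + p{\left(M{\left(-5,15 \right)},F \right)} = 28376 - 474 = 27902$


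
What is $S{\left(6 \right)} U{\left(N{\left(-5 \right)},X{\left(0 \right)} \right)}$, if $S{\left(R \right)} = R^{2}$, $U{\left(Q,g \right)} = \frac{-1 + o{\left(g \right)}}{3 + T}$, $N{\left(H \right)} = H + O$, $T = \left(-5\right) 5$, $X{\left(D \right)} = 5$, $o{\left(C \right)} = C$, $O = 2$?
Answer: $- \frac{72}{11} \approx -6.5455$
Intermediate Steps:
$T = -25$
$N{\left(H \right)} = 2 + H$ ($N{\left(H \right)} = H + 2 = 2 + H$)
$U{\left(Q,g \right)} = \frac{1}{22} - \frac{g}{22}$ ($U{\left(Q,g \right)} = \frac{-1 + g}{3 - 25} = \frac{-1 + g}{-22} = \left(-1 + g\right) \left(- \frac{1}{22}\right) = \frac{1}{22} - \frac{g}{22}$)
$S{\left(6 \right)} U{\left(N{\left(-5 \right)},X{\left(0 \right)} \right)} = 6^{2} \left(\frac{1}{22} - \frac{5}{22}\right) = 36 \left(\frac{1}{22} - \frac{5}{22}\right) = 36 \left(- \frac{2}{11}\right) = - \frac{72}{11}$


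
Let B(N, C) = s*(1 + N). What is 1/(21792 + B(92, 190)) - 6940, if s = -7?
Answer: -146718539/21141 ≈ -6940.0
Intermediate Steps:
B(N, C) = -7 - 7*N (B(N, C) = -7*(1 + N) = -7 - 7*N)
1/(21792 + B(92, 190)) - 6940 = 1/(21792 + (-7 - 7*92)) - 6940 = 1/(21792 + (-7 - 644)) - 6940 = 1/(21792 - 651) - 6940 = 1/21141 - 6940 = -146718539/21141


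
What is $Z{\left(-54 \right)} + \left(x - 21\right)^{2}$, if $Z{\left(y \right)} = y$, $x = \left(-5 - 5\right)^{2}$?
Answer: $6187$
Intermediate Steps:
$x = 100$ ($x = \left(-10\right)^{2} = 100$)
$Z{\left(-54 \right)} + \left(x - 21\right)^{2} = -54 + \left(100 - 21\right)^{2} = -54 + 79^{2} = -54 + 6241 = 6187$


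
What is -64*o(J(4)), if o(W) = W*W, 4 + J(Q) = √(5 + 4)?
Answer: -64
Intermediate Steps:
J(Q) = -1 (J(Q) = -4 + √(5 + 4) = -4 + √9 = -4 + 3 = -1)
o(W) = W²
-64*o(J(4)) = -64*(-1)² = -64*1 = -64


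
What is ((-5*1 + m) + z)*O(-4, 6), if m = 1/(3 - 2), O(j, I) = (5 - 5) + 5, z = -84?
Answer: -440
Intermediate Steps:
O(j, I) = 5 (O(j, I) = 0 + 5 = 5)
m = 1 (m = 1/1 = 1)
((-5*1 + m) + z)*O(-4, 6) = ((-5*1 + 1) - 84)*5 = ((-5 + 1) - 84)*5 = (-4 - 84)*5 = -88*5 = -440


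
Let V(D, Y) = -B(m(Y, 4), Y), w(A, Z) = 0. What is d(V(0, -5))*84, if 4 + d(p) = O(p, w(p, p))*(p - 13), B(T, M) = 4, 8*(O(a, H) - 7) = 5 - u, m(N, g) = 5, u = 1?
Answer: -11046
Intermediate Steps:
O(a, H) = 15/2 (O(a, H) = 7 + (5 - 1*1)/8 = 7 + (5 - 1)/8 = 7 + (⅛)*4 = 7 + ½ = 15/2)
V(D, Y) = -4 (V(D, Y) = -1*4 = -4)
d(p) = -203/2 + 15*p/2 (d(p) = -4 + 15*(p - 13)/2 = -4 + 15*(-13 + p)/2 = -4 + (-195/2 + 15*p/2) = -203/2 + 15*p/2)
d(V(0, -5))*84 = (-203/2 + (15/2)*(-4))*84 = (-203/2 - 30)*84 = -263/2*84 = -11046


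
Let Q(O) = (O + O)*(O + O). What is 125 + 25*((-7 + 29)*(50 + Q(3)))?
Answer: 47425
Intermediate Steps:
Q(O) = 4*O² (Q(O) = (2*O)*(2*O) = 4*O²)
125 + 25*((-7 + 29)*(50 + Q(3))) = 125 + 25*((-7 + 29)*(50 + 4*3²)) = 125 + 25*(22*(50 + 4*9)) = 125 + 25*(22*(50 + 36)) = 125 + 25*(22*86) = 125 + 25*1892 = 125 + 47300 = 47425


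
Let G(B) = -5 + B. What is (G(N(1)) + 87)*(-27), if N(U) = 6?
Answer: -2376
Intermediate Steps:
(G(N(1)) + 87)*(-27) = ((-5 + 6) + 87)*(-27) = (1 + 87)*(-27) = 88*(-27) = -2376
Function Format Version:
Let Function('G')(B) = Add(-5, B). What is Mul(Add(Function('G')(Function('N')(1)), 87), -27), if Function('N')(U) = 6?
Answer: -2376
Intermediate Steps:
Mul(Add(Function('G')(Function('N')(1)), 87), -27) = Mul(Add(Add(-5, 6), 87), -27) = Mul(Add(1, 87), -27) = Mul(88, -27) = -2376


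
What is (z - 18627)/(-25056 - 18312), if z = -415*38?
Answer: 34397/43368 ≈ 0.79314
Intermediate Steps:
z = -15770
(z - 18627)/(-25056 - 18312) = (-15770 - 18627)/(-25056 - 18312) = -34397/(-43368) = -34397*(-1/43368) = 34397/43368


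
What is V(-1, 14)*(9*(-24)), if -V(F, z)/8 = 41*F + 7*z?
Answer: 98496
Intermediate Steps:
V(F, z) = -328*F - 56*z (V(F, z) = -8*(41*F + 7*z) = -8*(7*z + 41*F) = -328*F - 56*z)
V(-1, 14)*(9*(-24)) = (-328*(-1) - 56*14)*(9*(-24)) = (328 - 784)*(-216) = -456*(-216) = 98496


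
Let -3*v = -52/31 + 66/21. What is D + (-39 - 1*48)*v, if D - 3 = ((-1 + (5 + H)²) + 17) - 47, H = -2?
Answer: 5099/217 ≈ 23.498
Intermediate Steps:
v = -106/217 (v = -(-52/31 + 66/21)/3 = -(-52*1/31 + 66*(1/21))/3 = -(-52/31 + 22/7)/3 = -⅓*318/217 = -106/217 ≈ -0.48848)
D = -19 (D = 3 + (((-1 + (5 - 2)²) + 17) - 47) = 3 + (((-1 + 3²) + 17) - 47) = 3 + (((-1 + 9) + 17) - 47) = 3 + ((8 + 17) - 47) = 3 + (25 - 47) = 3 - 22 = -19)
D + (-39 - 1*48)*v = -19 + (-39 - 1*48)*(-106/217) = -19 + (-39 - 48)*(-106/217) = -19 - 87*(-106/217) = -19 + 9222/217 = 5099/217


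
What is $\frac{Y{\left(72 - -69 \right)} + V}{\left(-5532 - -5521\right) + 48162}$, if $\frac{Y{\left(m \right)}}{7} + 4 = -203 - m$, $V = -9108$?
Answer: $- \frac{11544}{48151} \approx -0.23975$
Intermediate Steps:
$Y{\left(m \right)} = -1449 - 7 m$ ($Y{\left(m \right)} = -28 + 7 \left(-203 - m\right) = -28 - \left(1421 + 7 m\right) = -1449 - 7 m$)
$\frac{Y{\left(72 - -69 \right)} + V}{\left(-5532 - -5521\right) + 48162} = \frac{\left(-1449 - 7 \left(72 - -69\right)\right) - 9108}{\left(-5532 - -5521\right) + 48162} = \frac{\left(-1449 - 7 \left(72 + 69\right)\right) - 9108}{\left(-5532 + 5521\right) + 48162} = \frac{\left(-1449 - 987\right) - 9108}{-11 + 48162} = \frac{\left(-1449 - 987\right) - 9108}{48151} = \left(-2436 - 9108\right) \frac{1}{48151} = \left(-11544\right) \frac{1}{48151} = - \frac{11544}{48151}$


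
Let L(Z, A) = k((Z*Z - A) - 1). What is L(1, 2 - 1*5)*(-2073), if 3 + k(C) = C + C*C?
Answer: -18657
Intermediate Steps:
k(C) = -3 + C + C² (k(C) = -3 + (C + C*C) = -3 + (C + C²) = -3 + C + C²)
L(Z, A) = -4 + Z² + (-1 + Z² - A)² - A (L(Z, A) = -3 + ((Z*Z - A) - 1) + ((Z*Z - A) - 1)² = -3 + ((Z² - A) - 1) + ((Z² - A) - 1)² = -3 + (-1 + Z² - A) + (-1 + Z² - A)² = -4 + Z² + (-1 + Z² - A)² - A)
L(1, 2 - 1*5)*(-2073) = (-4 + 1² + (1 + (2 - 1*5) - 1*1²)² - (2 - 1*5))*(-2073) = (-4 + 1 + (1 + (2 - 5) - 1*1)² - (2 - 5))*(-2073) = (-4 + 1 + (1 - 3 - 1)² - 1*(-3))*(-2073) = (-4 + 1 + (-3)² + 3)*(-2073) = (-4 + 1 + 9 + 3)*(-2073) = 9*(-2073) = -18657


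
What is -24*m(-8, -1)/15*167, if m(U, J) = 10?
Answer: -2672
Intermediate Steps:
-24*m(-8, -1)/15*167 = -240/15*167 = -24*⅔*167 = -16*167 = -2672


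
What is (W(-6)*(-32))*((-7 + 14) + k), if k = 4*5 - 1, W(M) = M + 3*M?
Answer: 19968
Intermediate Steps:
W(M) = 4*M
k = 19 (k = 20 - 1 = 19)
(W(-6)*(-32))*((-7 + 14) + k) = ((4*(-6))*(-32))*((-7 + 14) + 19) = (-24*(-32))*(7 + 19) = 768*26 = 19968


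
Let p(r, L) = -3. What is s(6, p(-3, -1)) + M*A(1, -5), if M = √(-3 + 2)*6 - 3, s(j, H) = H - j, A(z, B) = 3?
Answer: -18 + 18*I ≈ -18.0 + 18.0*I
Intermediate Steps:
M = -3 + 6*I (M = √(-1)*6 - 3 = I*6 - 3 = 6*I - 3 = -3 + 6*I ≈ -3.0 + 6.0*I)
s(6, p(-3, -1)) + M*A(1, -5) = (-3 - 1*6) + (-3 + 6*I)*3 = (-3 - 6) + (-9 + 18*I) = -9 + (-9 + 18*I) = -18 + 18*I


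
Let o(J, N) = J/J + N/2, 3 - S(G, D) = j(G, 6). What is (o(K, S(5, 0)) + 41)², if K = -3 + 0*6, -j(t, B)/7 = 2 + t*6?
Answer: 96721/4 ≈ 24180.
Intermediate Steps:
j(t, B) = -14 - 42*t (j(t, B) = -7*(2 + t*6) = -7*(2 + 6*t) = -14 - 42*t)
S(G, D) = 17 + 42*G (S(G, D) = 3 - (-14 - 42*G) = 3 + (14 + 42*G) = 17 + 42*G)
K = -3 (K = -3 + 0 = -3)
o(J, N) = 1 + N/2 (o(J, N) = 1 + N*(½) = 1 + N/2)
(o(K, S(5, 0)) + 41)² = ((1 + (17 + 42*5)/2) + 41)² = ((1 + (17 + 210)/2) + 41)² = ((1 + (½)*227) + 41)² = ((1 + 227/2) + 41)² = (229/2 + 41)² = (311/2)² = 96721/4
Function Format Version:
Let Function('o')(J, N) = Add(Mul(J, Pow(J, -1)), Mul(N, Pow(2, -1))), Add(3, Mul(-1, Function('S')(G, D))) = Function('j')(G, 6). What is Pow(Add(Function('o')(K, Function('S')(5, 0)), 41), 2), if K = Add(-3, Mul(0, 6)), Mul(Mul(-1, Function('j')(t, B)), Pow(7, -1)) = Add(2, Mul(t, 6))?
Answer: Rational(96721, 4) ≈ 24180.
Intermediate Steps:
Function('j')(t, B) = Add(-14, Mul(-42, t)) (Function('j')(t, B) = Mul(-7, Add(2, Mul(t, 6))) = Mul(-7, Add(2, Mul(6, t))) = Add(-14, Mul(-42, t)))
Function('S')(G, D) = Add(17, Mul(42, G)) (Function('S')(G, D) = Add(3, Mul(-1, Add(-14, Mul(-42, G)))) = Add(3, Add(14, Mul(42, G))) = Add(17, Mul(42, G)))
K = -3 (K = Add(-3, 0) = -3)
Function('o')(J, N) = Add(1, Mul(Rational(1, 2), N)) (Function('o')(J, N) = Add(1, Mul(N, Rational(1, 2))) = Add(1, Mul(Rational(1, 2), N)))
Pow(Add(Function('o')(K, Function('S')(5, 0)), 41), 2) = Pow(Add(Add(1, Mul(Rational(1, 2), Add(17, Mul(42, 5)))), 41), 2) = Pow(Add(Add(1, Mul(Rational(1, 2), Add(17, 210))), 41), 2) = Pow(Add(Add(1, Mul(Rational(1, 2), 227)), 41), 2) = Pow(Add(Add(1, Rational(227, 2)), 41), 2) = Pow(Add(Rational(229, 2), 41), 2) = Pow(Rational(311, 2), 2) = Rational(96721, 4)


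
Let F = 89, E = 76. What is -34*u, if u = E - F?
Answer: 442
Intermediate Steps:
u = -13 (u = 76 - 1*89 = 76 - 89 = -13)
-34*u = -34*(-13) = 442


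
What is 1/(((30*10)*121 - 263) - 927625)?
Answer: -1/891588 ≈ -1.1216e-6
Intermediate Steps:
1/(((30*10)*121 - 263) - 927625) = 1/((300*121 - 263) - 927625) = 1/((36300 - 263) - 927625) = 1/(36037 - 927625) = 1/(-891588) = -1/891588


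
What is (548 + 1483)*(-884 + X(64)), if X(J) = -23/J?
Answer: -114952569/64 ≈ -1.7961e+6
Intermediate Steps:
(548 + 1483)*(-884 + X(64)) = (548 + 1483)*(-884 - 23/64) = 2031*(-884 - 23*1/64) = 2031*(-884 - 23/64) = 2031*(-56599/64) = -114952569/64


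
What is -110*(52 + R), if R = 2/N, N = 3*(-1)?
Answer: -16940/3 ≈ -5646.7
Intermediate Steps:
N = -3
R = -2/3 (R = 2/(-3) = 2*(-1/3) = -2/3 ≈ -0.66667)
-110*(52 + R) = -110*(52 - 2/3) = -110*154/3 = -16940/3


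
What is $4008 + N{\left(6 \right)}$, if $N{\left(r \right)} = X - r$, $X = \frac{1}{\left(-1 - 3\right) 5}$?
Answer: $\frac{80039}{20} \approx 4001.9$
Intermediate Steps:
$X = - \frac{1}{20}$ ($X = \frac{1}{\left(-4\right) 5} = \frac{1}{-20} = - \frac{1}{20} \approx -0.05$)
$N{\left(r \right)} = - \frac{1}{20} - r$
$4008 + N{\left(6 \right)} = 4008 - \frac{121}{20} = \frac{80039}{20}$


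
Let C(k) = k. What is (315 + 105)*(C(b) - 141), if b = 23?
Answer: -49560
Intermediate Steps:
(315 + 105)*(C(b) - 141) = (315 + 105)*(23 - 141) = 420*(-118) = -49560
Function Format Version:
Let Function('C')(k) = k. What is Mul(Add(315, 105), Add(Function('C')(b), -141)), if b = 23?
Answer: -49560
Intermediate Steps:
Mul(Add(315, 105), Add(Function('C')(b), -141)) = Mul(Add(315, 105), Add(23, -141)) = Mul(420, -118) = -49560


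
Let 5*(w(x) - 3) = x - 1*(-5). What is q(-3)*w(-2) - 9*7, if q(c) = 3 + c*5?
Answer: -531/5 ≈ -106.20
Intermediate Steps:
w(x) = 4 + x/5 (w(x) = 3 + (x - 1*(-5))/5 = 3 + (x + 5)/5 = 3 + (5 + x)/5 = 3 + (1 + x/5) = 4 + x/5)
q(c) = 3 + 5*c
q(-3)*w(-2) - 9*7 = (3 + 5*(-3))*(4 + (⅕)*(-2)) - 9*7 = (3 - 15)*(4 - ⅖) - 63 = -12*18/5 - 63 = -216/5 - 63 = -531/5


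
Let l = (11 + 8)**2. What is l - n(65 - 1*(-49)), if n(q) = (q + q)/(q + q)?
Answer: 360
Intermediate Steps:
n(q) = 1 (n(q) = (2*q)/((2*q)) = (2*q)*(1/(2*q)) = 1)
l = 361 (l = 19**2 = 361)
l - n(65 - 1*(-49)) = 361 - 1*1 = 361 - 1 = 360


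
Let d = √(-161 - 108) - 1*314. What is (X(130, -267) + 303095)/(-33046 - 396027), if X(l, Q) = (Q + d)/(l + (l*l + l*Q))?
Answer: -5358720181/7586010640 + I*√269/7586010640 ≈ -0.7064 + 2.162e-9*I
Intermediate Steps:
d = -314 + I*√269 (d = √(-269) - 314 = I*√269 - 314 = -314 + I*√269 ≈ -314.0 + 16.401*I)
X(l, Q) = (-314 + Q + I*√269)/(l + l² + Q*l) (X(l, Q) = (Q + (-314 + I*√269))/(l + (l*l + l*Q)) = (-314 + Q + I*√269)/(l + (l² + Q*l)) = (-314 + Q + I*√269)/(l + l² + Q*l))
(X(130, -267) + 303095)/(-33046 - 396027) = ((-314 - 267 + I*√269)/(130*(1 - 267 + 130)) + 303095)/(-33046 - 396027) = ((1/130)*(-581 + I*√269)/(-136) + 303095)/(-429073) = ((1/130)*(-1/136)*(-581 + I*√269) + 303095)*(-1/429073) = ((581/17680 - I*√269/17680) + 303095)*(-1/429073) = (5358720181/17680 - I*√269/17680)*(-1/429073) = -5358720181/7586010640 + I*√269/7586010640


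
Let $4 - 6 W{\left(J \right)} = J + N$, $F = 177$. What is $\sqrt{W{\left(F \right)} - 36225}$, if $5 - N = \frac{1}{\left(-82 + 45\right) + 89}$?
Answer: $\frac{i \sqrt{98032610}}{52} \approx 190.41 i$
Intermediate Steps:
$N = \frac{259}{52}$ ($N = 5 - \frac{1}{\left(-82 + 45\right) + 89} = 5 - \frac{1}{-37 + 89} = 5 - \frac{1}{52} = \frac{259}{52} \approx 4.9808$)
$W{\left(J \right)} = - \frac{17}{104} - \frac{J}{6}$ ($W{\left(J \right)} = \frac{2}{3} - \frac{J + \frac{259}{52}}{6} = \frac{2}{3} - \frac{\frac{259}{52} + J}{6} = \frac{2}{3} - \left(\frac{259}{312} + \frac{J}{6}\right) = - \frac{17}{104} - \frac{J}{6}$)
$\sqrt{W{\left(F \right)} - 36225} = \sqrt{\left(- \frac{17}{104} - \frac{59}{2}\right) - 36225} = \sqrt{- \frac{3085}{104} - 36225} = \sqrt{- \frac{3770485}{104}} = \frac{i \sqrt{98032610}}{52}$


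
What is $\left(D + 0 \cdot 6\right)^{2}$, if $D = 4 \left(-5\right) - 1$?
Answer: $441$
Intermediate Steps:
$D = -21$ ($D = -20 - 1 = -21$)
$\left(D + 0 \cdot 6\right)^{2} = \left(-21 + 0 \cdot 6\right)^{2} = \left(-21 + 0\right)^{2} = \left(-21\right)^{2} = 441$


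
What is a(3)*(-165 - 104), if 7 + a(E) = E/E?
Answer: 1614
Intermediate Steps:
a(E) = -6 (a(E) = -7 + E/E = -7 + 1 = -6)
a(3)*(-165 - 104) = -6*(-165 - 104) = -6*(-269) = 1614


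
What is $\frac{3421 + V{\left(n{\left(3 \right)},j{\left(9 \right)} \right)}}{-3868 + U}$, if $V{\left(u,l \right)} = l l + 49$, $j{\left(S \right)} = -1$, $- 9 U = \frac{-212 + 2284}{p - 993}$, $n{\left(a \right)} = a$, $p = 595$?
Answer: $- \frac{6216561}{6926552} \approx -0.8975$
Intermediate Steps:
$U = \frac{1036}{1791}$ ($U = - \frac{\left(-212 + 2284\right) \frac{1}{595 - 993}}{9} = - \frac{2072 \frac{1}{-398}}{9} = - \frac{2072 \left(- \frac{1}{398}\right)}{9} = \left(- \frac{1}{9}\right) \left(- \frac{1036}{199}\right) = \frac{1036}{1791} \approx 0.57845$)
$V{\left(u,l \right)} = 49 + l^{2}$ ($V{\left(u,l \right)} = l^{2} + 49 = 49 + l^{2}$)
$\frac{3421 + V{\left(n{\left(3 \right)},j{\left(9 \right)} \right)}}{-3868 + U} = \frac{3421 + \left(49 + \left(-1\right)^{2}\right)}{-3868 + \frac{1036}{1791}} = \frac{3421 + \left(49 + 1\right)}{- \frac{6926552}{1791}} = \left(3421 + 50\right) \left(- \frac{1791}{6926552}\right) = 3471 \left(- \frac{1791}{6926552}\right) = - \frac{6216561}{6926552}$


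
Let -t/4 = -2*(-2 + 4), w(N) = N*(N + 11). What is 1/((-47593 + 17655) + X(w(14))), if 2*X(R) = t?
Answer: -1/29930 ≈ -3.3411e-5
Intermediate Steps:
w(N) = N*(11 + N)
t = 16 (t = -(-8)*(-2 + 4) = -(-8)*2 = -4*(-4) = 16)
X(R) = 8 (X(R) = (½)*16 = 8)
1/((-47593 + 17655) + X(w(14))) = 1/((-47593 + 17655) + 8) = 1/(-29938 + 8) = 1/(-29930) = -1/29930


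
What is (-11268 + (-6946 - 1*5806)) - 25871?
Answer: -49891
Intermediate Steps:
(-11268 + (-6946 - 1*5806)) - 25871 = (-11268 + (-6946 - 5806)) - 25871 = (-11268 - 12752) - 25871 = -24020 - 25871 = -49891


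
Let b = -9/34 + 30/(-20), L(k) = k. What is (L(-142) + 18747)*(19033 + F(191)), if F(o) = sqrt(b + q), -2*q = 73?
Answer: 354108965 + 18605*I*sqrt(44234)/34 ≈ 3.5411e+8 + 1.1509e+5*I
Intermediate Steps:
q = -73/2 (q = -1/2*73 = -73/2 ≈ -36.500)
b = -30/17 (b = -9*1/34 + 30*(-1/20) = -9/34 - 3/2 = -30/17 ≈ -1.7647)
F(o) = I*sqrt(44234)/34 (F(o) = sqrt(-30/17 - 73/2) = sqrt(-1301/34) = I*sqrt(44234)/34)
(L(-142) + 18747)*(19033 + F(191)) = (-142 + 18747)*(19033 + I*sqrt(44234)/34) = 18605*(19033 + I*sqrt(44234)/34) = 354108965 + 18605*I*sqrt(44234)/34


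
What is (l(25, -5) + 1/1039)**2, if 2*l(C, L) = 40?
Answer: 431849961/1079521 ≈ 400.04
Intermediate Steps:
l(C, L) = 20 (l(C, L) = (1/2)*40 = 20)
(l(25, -5) + 1/1039)**2 = (20 + 1/1039)**2 = (20781/1039)**2 = 431849961/1079521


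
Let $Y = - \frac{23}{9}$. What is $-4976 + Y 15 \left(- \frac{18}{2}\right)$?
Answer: $-4631$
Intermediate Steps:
$Y = - \frac{23}{9}$ ($Y = \left(-23\right) \frac{1}{9} = - \frac{23}{9} \approx -2.5556$)
$-4976 + Y 15 \left(- \frac{18}{2}\right) = -4976 + \left(- \frac{23}{9}\right) 15 \left(- \frac{18}{2}\right) = -4976 - \frac{115 \left(\left(-18\right) \frac{1}{2}\right)}{3} = -4976 - -345 = -4976 + 345 = -4631$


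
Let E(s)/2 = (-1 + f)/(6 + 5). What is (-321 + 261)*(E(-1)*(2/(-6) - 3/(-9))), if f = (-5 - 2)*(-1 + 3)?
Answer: 0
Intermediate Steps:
f = -14 (f = -7*2 = -14)
E(s) = -30/11 (E(s) = 2*((-1 - 14)/(6 + 5)) = 2*(-15/11) = -30/11)
(-321 + 261)*(E(-1)*(2/(-6) - 3/(-9))) = (-321 + 261)*(-30*(2/(-6) - 3/(-9))/11) = -(-1800)*(2*(-1/6) - 3*(-1/9))/11 = -(-1800)*(-1/3 + 1/3)/11 = -(-1800)*0/11 = -60*0 = 0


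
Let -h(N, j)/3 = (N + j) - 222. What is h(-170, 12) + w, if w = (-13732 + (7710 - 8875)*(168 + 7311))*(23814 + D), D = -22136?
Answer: -14643513886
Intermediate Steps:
h(N, j) = 666 - 3*N - 3*j (h(N, j) = -3*((N + j) - 222) = -3*(-222 + N + j) = 666 - 3*N - 3*j)
w = -14643515026 (w = (-13732 + (7710 - 8875)*(168 + 7311))*(23814 - 22136) = (-13732 - 1165*7479)*1678 = (-13732 - 8713035)*1678 = -8726767*1678 = -14643515026)
h(-170, 12) + w = (666 - 3*(-170) - 3*12) - 14643515026 = (666 + 510 - 36) - 14643515026 = 1140 - 14643515026 = -14643513886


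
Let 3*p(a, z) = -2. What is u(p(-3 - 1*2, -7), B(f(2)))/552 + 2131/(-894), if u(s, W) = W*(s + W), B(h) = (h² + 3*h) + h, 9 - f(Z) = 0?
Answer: 1831987/82248 ≈ 22.274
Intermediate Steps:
f(Z) = 9 (f(Z) = 9 - 1*0 = 9 + 0 = 9)
B(h) = h² + 4*h
p(a, z) = -⅔ (p(a, z) = (⅓)*(-2) = -⅔)
u(s, W) = W*(W + s)
u(p(-3 - 1*2, -7), B(f(2)))/552 + 2131/(-894) = ((9*(4 + 9))*(9*(4 + 9) - ⅔))/552 + 2131/(-894) = ((9*13)*(9*13 - ⅔))*(1/552) + 2131*(-1/894) = (117*(117 - ⅔))*(1/552) - 2131/894 = (117*(349/3))*(1/552) - 2131/894 = 13611*(1/552) - 2131/894 = 4537/184 - 2131/894 = 1831987/82248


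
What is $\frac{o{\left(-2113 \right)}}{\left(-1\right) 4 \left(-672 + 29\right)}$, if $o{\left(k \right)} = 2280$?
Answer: $\frac{570}{643} \approx 0.88647$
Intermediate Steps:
$\frac{o{\left(-2113 \right)}}{\left(-1\right) 4 \left(-672 + 29\right)} = \frac{2280}{\left(-1\right) 4 \left(-672 + 29\right)} = \frac{2280}{\left(-4\right) \left(-643\right)} = \frac{2280}{2572} = 2280 \cdot \frac{1}{2572} = \frac{570}{643}$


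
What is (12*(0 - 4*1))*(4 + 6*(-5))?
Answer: 1248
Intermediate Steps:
(12*(0 - 4*1))*(4 + 6*(-5)) = (12*(0 - 4))*(4 - 30) = (12*(-4))*(-26) = -48*(-26) = 1248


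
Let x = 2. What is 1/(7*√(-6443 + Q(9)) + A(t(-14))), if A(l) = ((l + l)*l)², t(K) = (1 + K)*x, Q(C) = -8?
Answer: 1827904/3341233349315 - 7*I*√6451/3341233349315 ≈ 5.4707e-7 - 1.6827e-10*I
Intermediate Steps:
t(K) = 2 + 2*K (t(K) = (1 + K)*2 = 2 + 2*K)
A(l) = 4*l⁴ (A(l) = ((2*l)*l)² = (2*l²)² = 4*l⁴)
1/(7*√(-6443 + Q(9)) + A(t(-14))) = 1/(7*√(-6443 - 8) + 4*(2 + 2*(-14))⁴) = 1/(7*√(-6451) + 4*(2 - 28)⁴) = 1/(7*(I*√6451) + 4*(-26)⁴) = 1/(7*I*√6451 + 4*456976) = 1/(7*I*√6451 + 1827904) = 1/(1827904 + 7*I*√6451)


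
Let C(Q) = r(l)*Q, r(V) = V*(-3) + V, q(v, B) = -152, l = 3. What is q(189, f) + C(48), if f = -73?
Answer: -440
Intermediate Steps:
r(V) = -2*V (r(V) = -3*V + V = -2*V)
C(Q) = -6*Q (C(Q) = (-2*3)*Q = -6*Q)
q(189, f) + C(48) = -152 - 6*48 = -152 - 288 = -440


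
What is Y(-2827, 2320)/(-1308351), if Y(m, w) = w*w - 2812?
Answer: -1793196/436117 ≈ -4.1117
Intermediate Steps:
Y(m, w) = -2812 + w**2 (Y(m, w) = w**2 - 2812 = -2812 + w**2)
Y(-2827, 2320)/(-1308351) = (-2812 + 2320**2)/(-1308351) = (-2812 + 5382400)*(-1/1308351) = 5379588*(-1/1308351) = -1793196/436117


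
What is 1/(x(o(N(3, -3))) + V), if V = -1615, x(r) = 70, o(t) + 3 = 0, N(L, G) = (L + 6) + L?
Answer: -1/1545 ≈ -0.00064725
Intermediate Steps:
N(L, G) = 6 + 2*L (N(L, G) = (6 + L) + L = 6 + 2*L)
o(t) = -3 (o(t) = -3 + 0 = -3)
1/(x(o(N(3, -3))) + V) = 1/(70 - 1615) = 1/(-1545) = -1/1545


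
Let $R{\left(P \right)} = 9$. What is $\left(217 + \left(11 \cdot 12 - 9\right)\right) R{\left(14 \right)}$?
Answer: $3060$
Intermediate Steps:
$\left(217 + \left(11 \cdot 12 - 9\right)\right) R{\left(14 \right)} = \left(217 + \left(11 \cdot 12 - 9\right)\right) 9 = \left(217 + \left(132 - 9\right)\right) 9 = \left(217 + 123\right) 9 = 340 \cdot 9 = 3060$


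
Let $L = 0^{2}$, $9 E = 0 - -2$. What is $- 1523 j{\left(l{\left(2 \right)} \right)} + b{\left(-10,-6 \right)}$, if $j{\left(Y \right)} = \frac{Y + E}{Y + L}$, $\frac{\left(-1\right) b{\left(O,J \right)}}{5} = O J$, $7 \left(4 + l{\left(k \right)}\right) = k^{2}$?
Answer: $- \frac{186223}{108} \approx -1724.3$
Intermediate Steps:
$E = \frac{2}{9}$ ($E = \frac{0 - -2}{9} = \frac{0 + 2}{9} = \frac{1}{9} \cdot 2 = \frac{2}{9} \approx 0.22222$)
$l{\left(k \right)} = -4 + \frac{k^{2}}{7}$
$L = 0$
$b{\left(O,J \right)} = - 5 J O$ ($b{\left(O,J \right)} = - 5 O J = - 5 J O$)
$j{\left(Y \right)} = \frac{\frac{2}{9} + Y}{Y}$ ($j{\left(Y \right)} = \frac{Y + \frac{2}{9}}{Y + 0} = \frac{\frac{2}{9} + Y}{Y}$)
$- 1523 j{\left(l{\left(2 \right)} \right)} + b{\left(-10,-6 \right)} = - 1523 \frac{\frac{2}{9} - \left(4 - \frac{2^{2}}{7}\right)}{-4 + \frac{2^{2}}{7}} - \left(-30\right) \left(-10\right) = - 1523 \frac{\frac{2}{9} + \left(-4 + \frac{1}{7} \cdot 4\right)}{-4 + \frac{1}{7} \cdot 4} - 300 = - 1523 \frac{\frac{2}{9} + \left(-4 + \frac{4}{7}\right)}{-4 + \frac{4}{7}} - 300 = - 1523 \frac{\frac{2}{9} - \frac{24}{7}}{- \frac{24}{7}} - 300 = - 1523 \left(\left(- \frac{7}{24}\right) \left(- \frac{202}{63}\right)\right) - 300 = \left(-1523\right) \frac{101}{108} - 300 = - \frac{153823}{108} - 300 = - \frac{186223}{108}$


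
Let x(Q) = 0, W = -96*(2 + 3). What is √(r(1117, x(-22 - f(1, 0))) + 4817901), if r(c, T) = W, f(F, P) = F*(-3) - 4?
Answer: 3*√535269 ≈ 2194.9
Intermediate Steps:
f(F, P) = -4 - 3*F (f(F, P) = -3*F - 4 = -4 - 3*F)
W = -480 (W = -96*5 = -24*20 = -480)
r(c, T) = -480
√(r(1117, x(-22 - f(1, 0))) + 4817901) = √(-480 + 4817901) = √4817421 = 3*√535269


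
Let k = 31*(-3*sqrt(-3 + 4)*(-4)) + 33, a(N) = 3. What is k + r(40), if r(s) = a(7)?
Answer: 408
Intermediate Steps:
r(s) = 3
k = 405 (k = 31*(-3*sqrt(1)*(-4)) + 33 = 31*(-3*1*(-4)) + 33 = 31*(-3*(-4)) + 33 = 31*12 + 33 = 372 + 33 = 405)
k + r(40) = 405 + 3 = 408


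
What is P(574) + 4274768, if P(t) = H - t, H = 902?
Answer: 4275096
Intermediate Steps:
P(t) = 902 - t
P(574) + 4274768 = (902 - 1*574) + 4274768 = (902 - 574) + 4274768 = 328 + 4274768 = 4275096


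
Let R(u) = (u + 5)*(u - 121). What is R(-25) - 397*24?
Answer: -6608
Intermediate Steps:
R(u) = (-121 + u)*(5 + u) (R(u) = (5 + u)*(-121 + u) = (-121 + u)*(5 + u))
R(-25) - 397*24 = (-605 + (-25)² - 116*(-25)) - 397*24 = (-605 + 625 + 2900) - 1*9528 = 2920 - 9528 = -6608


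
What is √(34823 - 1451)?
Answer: 18*√103 ≈ 182.68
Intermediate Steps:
√(34823 - 1451) = √33372 = 18*√103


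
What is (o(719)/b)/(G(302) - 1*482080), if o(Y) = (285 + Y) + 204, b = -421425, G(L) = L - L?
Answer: 151/25395070500 ≈ 5.9460e-9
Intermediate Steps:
G(L) = 0
o(Y) = 489 + Y
(o(719)/b)/(G(302) - 1*482080) = ((489 + 719)/(-421425))/(0 - 1*482080) = (1208*(-1/421425))/(0 - 482080) = -1208/421425/(-482080) = -1208/421425*(-1/482080) = 151/25395070500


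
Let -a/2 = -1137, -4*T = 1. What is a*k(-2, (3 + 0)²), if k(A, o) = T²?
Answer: 1137/8 ≈ 142.13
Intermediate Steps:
T = -¼ (T = -¼*1 = -¼ ≈ -0.25000)
k(A, o) = 1/16 (k(A, o) = (-¼)² = 1/16)
a = 2274 (a = -2*(-1137) = 2274)
a*k(-2, (3 + 0)²) = 2274*(1/16) = 1137/8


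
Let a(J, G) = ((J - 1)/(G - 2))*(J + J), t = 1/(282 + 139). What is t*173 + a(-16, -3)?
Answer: -228159/2105 ≈ -108.39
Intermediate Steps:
t = 1/421 ≈ 0.0023753
a(J, G) = 2*J*(-1 + J)/(-2 + G) (a(J, G) = ((-1 + J)/(-2 + G))*(2*J) = 2*J*(-1 + J)/(-2 + G))
t*173 + a(-16, -3) = (1/421)*173 + 2*(-16)*(-1 - 16)/(-2 - 3) = 173/421 + 2*(-16)*(-17)/(-5) = 173/421 + 2*(-16)*(-⅕)*(-17) = 173/421 - 544/5 = -228159/2105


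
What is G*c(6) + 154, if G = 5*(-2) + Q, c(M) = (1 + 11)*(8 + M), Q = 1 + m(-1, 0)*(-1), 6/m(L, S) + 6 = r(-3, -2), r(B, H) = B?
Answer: -1246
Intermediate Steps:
m(L, S) = -⅔ (m(L, S) = 6/(-6 - 3) = 6/(-9) = 6*(-⅑) = -⅔)
Q = 5/3 (Q = 1 - ⅔*(-1) = 1 + ⅔ = 5/3 ≈ 1.6667)
c(M) = 96 + 12*M (c(M) = 12*(8 + M) = 96 + 12*M)
G = -25/3 (G = 5*(-2) + 5/3 = -10 + 5/3 = -25/3 ≈ -8.3333)
G*c(6) + 154 = -25*(96 + 12*6)/3 + 154 = -25*(96 + 72)/3 + 154 = -25/3*168 + 154 = -1400 + 154 = -1246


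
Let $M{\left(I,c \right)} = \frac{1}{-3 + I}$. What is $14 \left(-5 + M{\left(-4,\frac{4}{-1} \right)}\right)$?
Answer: $-72$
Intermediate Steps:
$14 \left(-5 + M{\left(-4,\frac{4}{-1} \right)}\right) = 14 \left(-5 + \frac{1}{-3 - 4}\right) = 14 \left(-5 + \frac{1}{-7}\right) = 14 \left(-5 - \frac{1}{7}\right) = 14 \left(- \frac{36}{7}\right) = -72$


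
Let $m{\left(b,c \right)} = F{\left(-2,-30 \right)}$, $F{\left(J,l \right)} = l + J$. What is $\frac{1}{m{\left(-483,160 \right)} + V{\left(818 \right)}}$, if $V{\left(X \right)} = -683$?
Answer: $- \frac{1}{715} \approx -0.0013986$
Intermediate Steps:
$F{\left(J,l \right)} = J + l$
$m{\left(b,c \right)} = -32$ ($m{\left(b,c \right)} = -2 - 30 = -32$)
$\frac{1}{m{\left(-483,160 \right)} + V{\left(818 \right)}} = \frac{1}{-32 - 683} = \frac{1}{-715} = - \frac{1}{715}$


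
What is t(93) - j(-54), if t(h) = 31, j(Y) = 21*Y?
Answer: 1165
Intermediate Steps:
t(93) - j(-54) = 31 - 21*(-54) = 31 - 1*(-1134) = 31 + 1134 = 1165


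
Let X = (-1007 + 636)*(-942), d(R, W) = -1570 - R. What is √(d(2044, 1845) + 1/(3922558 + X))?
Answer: I*√16489169324537590/2136020 ≈ 60.117*I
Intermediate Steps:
X = 349482 (X = -371*(-942) = 349482)
√(d(2044, 1845) + 1/(3922558 + X)) = √((-1570 - 1*2044) + 1/(3922558 + 349482)) = √((-1570 - 2044) + 1/4272040) = √(-3614 + 1/4272040) = √(-15439152559/4272040) = I*√16489169324537590/2136020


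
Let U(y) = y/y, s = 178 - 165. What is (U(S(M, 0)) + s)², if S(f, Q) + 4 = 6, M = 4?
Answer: 196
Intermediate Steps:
s = 13
S(f, Q) = 2 (S(f, Q) = -4 + 6 = 2)
U(y) = 1
(U(S(M, 0)) + s)² = (1 + 13)² = 14² = 196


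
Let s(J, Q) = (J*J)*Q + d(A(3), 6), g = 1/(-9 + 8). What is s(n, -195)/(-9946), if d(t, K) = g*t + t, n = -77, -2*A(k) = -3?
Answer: 1156155/9946 ≈ 116.24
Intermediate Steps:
A(k) = 3/2 (A(k) = -1/2*(-3) = 3/2)
g = -1 (g = 1/(-1) = -1)
d(t, K) = 0 (d(t, K) = -t + t = 0)
s(J, Q) = Q*J**2 (s(J, Q) = (J*J)*Q + 0 = J**2*Q + 0 = Q*J**2 + 0 = Q*J**2)
s(n, -195)/(-9946) = -195*(-77)**2/(-9946) = -195*5929*(-1/9946) = -1156155*(-1/9946) = 1156155/9946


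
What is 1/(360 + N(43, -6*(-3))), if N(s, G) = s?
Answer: 1/403 ≈ 0.0024814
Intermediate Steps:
1/(360 + N(43, -6*(-3))) = 1/(360 + 43) = 1/403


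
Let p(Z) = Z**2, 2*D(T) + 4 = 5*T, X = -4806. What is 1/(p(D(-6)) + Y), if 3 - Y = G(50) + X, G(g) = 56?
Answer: 1/5042 ≈ 0.00019833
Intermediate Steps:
D(T) = -2 + 5*T/2 (D(T) = -2 + (5*T)/2 = -2 + 5*T/2)
Y = 4753 (Y = 3 - (56 - 4806) = 3 - 1*(-4750) = 3 + 4750 = 4753)
1/(p(D(-6)) + Y) = 1/((-2 + (5/2)*(-6))**2 + 4753) = 1/((-2 - 15)**2 + 4753) = 1/((-17)**2 + 4753) = 1/(289 + 4753) = 1/5042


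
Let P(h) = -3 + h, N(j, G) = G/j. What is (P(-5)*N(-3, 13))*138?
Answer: 4784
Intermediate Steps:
(P(-5)*N(-3, 13))*138 = ((-3 - 5)*(13/(-3)))*138 = -104*(-1)/3*138 = -8*(-13/3)*138 = (104/3)*138 = 4784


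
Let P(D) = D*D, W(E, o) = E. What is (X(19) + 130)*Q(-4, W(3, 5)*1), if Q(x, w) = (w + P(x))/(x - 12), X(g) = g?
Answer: -2831/16 ≈ -176.94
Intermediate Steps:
P(D) = D²
Q(x, w) = (w + x²)/(-12 + x) (Q(x, w) = (w + x²)/(x - 12) = (w + x²)/(-12 + x))
(X(19) + 130)*Q(-4, W(3, 5)*1) = (19 + 130)*((3*1 + (-4)²)/(-12 - 4)) = 149*((3 + 16)/(-16)) = 149*(-1/16*19) = 149*(-19/16) = -2831/16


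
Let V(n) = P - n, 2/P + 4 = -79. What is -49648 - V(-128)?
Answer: -4131406/83 ≈ -49776.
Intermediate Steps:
P = -2/83 (P = 2/(-4 - 79) = 2/(-83) = 2*(-1/83) = -2/83 ≈ -0.024096)
V(n) = -2/83 - n
-49648 - V(-128) = -49648 - (-2/83 - 1*(-128)) = -49648 - (-2/83 + 128) = -49648 - 1*10622/83 = -49648 - 10622/83 = -4131406/83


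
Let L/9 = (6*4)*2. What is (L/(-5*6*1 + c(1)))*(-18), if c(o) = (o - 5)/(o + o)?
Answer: 243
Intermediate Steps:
L = 432 (L = 9*((6*4)*2) = 9*(24*2) = 9*48 = 432)
c(o) = (-5 + o)/(2*o) (c(o) = (-5 + o)/((2*o)) = (-5 + o)*(1/(2*o)) = (-5 + o)/(2*o))
(L/(-5*6*1 + c(1)))*(-18) = (432/(-5*6*1 + (½)*(-5 + 1)/1))*(-18) = (432/(-30*1 + (½)*1*(-4)))*(-18) = (432/(-30 - 2))*(-18) = (432/(-32))*(-18) = (432*(-1/32))*(-18) = -27/2*(-18) = 243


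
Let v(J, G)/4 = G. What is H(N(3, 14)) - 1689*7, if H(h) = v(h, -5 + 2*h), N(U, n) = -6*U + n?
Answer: -11875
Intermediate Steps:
v(J, G) = 4*G
N(U, n) = n - 6*U
H(h) = -20 + 8*h (H(h) = 4*(-5 + 2*h) = -20 + 8*h)
H(N(3, 14)) - 1689*7 = (-20 + 8*(14 - 6*3)) - 1689*7 = (-20 + 8*(14 - 18)) - 1*11823 = (-20 + 8*(-4)) - 11823 = (-20 - 32) - 11823 = -52 - 11823 = -11875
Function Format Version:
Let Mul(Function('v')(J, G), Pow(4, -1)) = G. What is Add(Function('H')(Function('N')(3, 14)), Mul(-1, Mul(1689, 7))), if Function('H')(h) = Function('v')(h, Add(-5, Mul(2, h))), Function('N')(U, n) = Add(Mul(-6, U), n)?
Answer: -11875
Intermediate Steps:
Function('v')(J, G) = Mul(4, G)
Function('N')(U, n) = Add(n, Mul(-6, U))
Function('H')(h) = Add(-20, Mul(8, h)) (Function('H')(h) = Mul(4, Add(-5, Mul(2, h))) = Add(-20, Mul(8, h)))
Add(Function('H')(Function('N')(3, 14)), Mul(-1, Mul(1689, 7))) = Add(Add(-20, Mul(8, Add(14, Mul(-6, 3)))), Mul(-1, Mul(1689, 7))) = Add(Add(-20, Mul(8, Add(14, -18))), Mul(-1, 11823)) = Add(Add(-20, Mul(8, -4)), -11823) = Add(Add(-20, -32), -11823) = Add(-52, -11823) = -11875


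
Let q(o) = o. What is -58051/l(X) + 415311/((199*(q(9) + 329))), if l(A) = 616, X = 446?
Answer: -20048323/227656 ≈ -88.064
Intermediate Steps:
-58051/l(X) + 415311/((199*(q(9) + 329))) = -58051/616 + 415311/((199*(9 + 329))) = -58051*1/616 + 415311/((199*338)) = -8293/88 + 415311/67262 = -8293/88 + 415311*(1/67262) = -8293/88 + 31947/5174 = -20048323/227656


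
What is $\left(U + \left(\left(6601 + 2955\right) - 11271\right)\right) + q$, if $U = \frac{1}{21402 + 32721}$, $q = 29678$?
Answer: $\frac{1513441450}{54123} \approx 27963.0$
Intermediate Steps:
$U = \frac{1}{54123} \approx 1.8476 \cdot 10^{-5}$
$\left(U + \left(\left(6601 + 2955\right) - 11271\right)\right) + q = \left(\frac{1}{54123} + \left(\left(6601 + 2955\right) - 11271\right)\right) + 29678 = \left(\frac{1}{54123} + \left(9556 - 11271\right)\right) + 29678 = \left(\frac{1}{54123} - 1715\right) + 29678 = - \frac{92820944}{54123} + 29678 = \frac{1513441450}{54123}$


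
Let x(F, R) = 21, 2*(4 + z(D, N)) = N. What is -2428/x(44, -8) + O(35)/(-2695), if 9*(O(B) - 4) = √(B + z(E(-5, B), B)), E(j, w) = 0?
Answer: -934792/8085 - √194/48510 ≈ -115.62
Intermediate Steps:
z(D, N) = -4 + N/2
O(B) = 4 + √(-4 + 3*B/2)/9 (O(B) = 4 + √(B + (-4 + B/2))/9 = 4 + √(-4 + 3*B/2)/9)
-2428/x(44, -8) + O(35)/(-2695) = -2428/21 + (4 + √(-16 + 6*35)/18)/(-2695) = -2428*1/21 + (4 + √(-16 + 210)/18)*(-1/2695) = -2428/21 + (4 + √194/18)*(-1/2695) = -2428/21 + (-4/2695 - √194/48510) = -934792/8085 - √194/48510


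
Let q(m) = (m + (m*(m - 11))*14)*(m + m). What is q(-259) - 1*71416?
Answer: -507069614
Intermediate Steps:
q(m) = 2*m*(m + 14*m*(-11 + m)) (q(m) = (m + (m*(-11 + m))*14)*(2*m) = (m + 14*m*(-11 + m))*(2*m) = 2*m*(m + 14*m*(-11 + m)))
q(-259) - 1*71416 = (-259)²*(-306 + 28*(-259)) - 1*71416 = 67081*(-306 - 7252) - 71416 = 67081*(-7558) - 71416 = -506998198 - 71416 = -507069614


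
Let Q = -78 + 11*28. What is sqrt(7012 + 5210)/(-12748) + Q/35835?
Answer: 46/7167 - 3*sqrt(1358)/12748 ≈ -0.0022539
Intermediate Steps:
Q = 230 (Q = -78 + 308 = 230)
sqrt(7012 + 5210)/(-12748) + Q/35835 = sqrt(7012 + 5210)/(-12748) + 230/35835 = sqrt(12222)*(-1/12748) + 230*(1/35835) = (3*sqrt(1358))*(-1/12748) + 46/7167 = -3*sqrt(1358)/12748 + 46/7167 = 46/7167 - 3*sqrt(1358)/12748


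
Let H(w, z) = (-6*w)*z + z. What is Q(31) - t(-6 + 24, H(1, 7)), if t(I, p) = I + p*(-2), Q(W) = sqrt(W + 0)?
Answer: -88 + sqrt(31) ≈ -82.432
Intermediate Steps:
Q(W) = sqrt(W)
H(w, z) = z - 6*w*z (H(w, z) = -6*w*z + z = z - 6*w*z)
t(I, p) = I - 2*p
Q(31) - t(-6 + 24, H(1, 7)) = sqrt(31) - ((-6 + 24) - 14*(1 - 6*1)) = sqrt(31) - (18 - 14*(1 - 6)) = sqrt(31) - (18 - 14*(-5)) = sqrt(31) - (18 - 2*(-35)) = sqrt(31) - (18 + 70) = sqrt(31) - 1*88 = sqrt(31) - 88 = -88 + sqrt(31)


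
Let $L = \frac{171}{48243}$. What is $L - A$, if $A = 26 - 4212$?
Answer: $\frac{67315123}{16081} \approx 4186.0$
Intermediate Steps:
$L = \frac{57}{16081}$ ($L = 171 \cdot \frac{1}{48243} = \frac{57}{16081} \approx 0.0035446$)
$A = -4186$ ($A = 26 - 4212 = -4186$)
$L - A = \frac{57}{16081} - -4186 = \frac{57}{16081} + 4186 = \frac{67315123}{16081}$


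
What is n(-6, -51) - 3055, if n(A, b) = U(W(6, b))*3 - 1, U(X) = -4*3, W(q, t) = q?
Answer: -3092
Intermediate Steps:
U(X) = -12
n(A, b) = -37 (n(A, b) = -12*3 - 1 = -36 - 1 = -37)
n(-6, -51) - 3055 = -37 - 3055 = -3092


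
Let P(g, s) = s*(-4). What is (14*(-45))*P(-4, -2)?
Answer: -5040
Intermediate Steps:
P(g, s) = -4*s
(14*(-45))*P(-4, -2) = (14*(-45))*(-4*(-2)) = -630*8 = -5040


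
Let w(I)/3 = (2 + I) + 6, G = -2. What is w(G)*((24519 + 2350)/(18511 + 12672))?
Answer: 483642/31183 ≈ 15.510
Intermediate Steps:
w(I) = 24 + 3*I (w(I) = 3*((2 + I) + 6) = 3*(8 + I) = 24 + 3*I)
w(G)*((24519 + 2350)/(18511 + 12672)) = (24 + 3*(-2))*((24519 + 2350)/(18511 + 12672)) = (24 - 6)*(26869/31183) = 18*(26869*(1/31183)) = 18*(26869/31183) = 483642/31183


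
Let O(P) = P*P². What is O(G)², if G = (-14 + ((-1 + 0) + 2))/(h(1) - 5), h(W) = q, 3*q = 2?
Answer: 729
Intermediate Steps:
q = ⅔ (q = (⅓)*2 = ⅔ ≈ 0.66667)
h(W) = ⅔
G = 3 (G = (-14 + ((-1 + 0) + 2))/(⅔ - 5) = (-14 + (-1 + 2))/(-13/3) = (-14 + 1)*(-3/13) = -13*(-3/13) = 3)
O(P) = P³
O(G)² = (3³)² = 27² = 729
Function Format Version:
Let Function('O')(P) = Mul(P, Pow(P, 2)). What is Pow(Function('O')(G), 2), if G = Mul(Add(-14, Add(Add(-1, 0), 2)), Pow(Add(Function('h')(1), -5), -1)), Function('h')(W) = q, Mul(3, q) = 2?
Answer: 729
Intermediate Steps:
q = Rational(2, 3) (q = Mul(Rational(1, 3), 2) = Rational(2, 3) ≈ 0.66667)
Function('h')(W) = Rational(2, 3)
G = 3 (G = Mul(Add(-14, Add(Add(-1, 0), 2)), Pow(Add(Rational(2, 3), -5), -1)) = Mul(Add(-14, Add(-1, 2)), Pow(Rational(-13, 3), -1)) = Mul(Add(-14, 1), Rational(-3, 13)) = Mul(-13, Rational(-3, 13)) = 3)
Function('O')(P) = Pow(P, 3)
Pow(Function('O')(G), 2) = Pow(Pow(3, 3), 2) = Pow(27, 2) = 729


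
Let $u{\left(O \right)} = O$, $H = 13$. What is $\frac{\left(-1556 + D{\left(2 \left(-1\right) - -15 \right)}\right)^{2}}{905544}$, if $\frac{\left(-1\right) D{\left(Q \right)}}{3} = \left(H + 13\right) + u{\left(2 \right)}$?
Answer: $\frac{336200}{113193} \approx 2.9701$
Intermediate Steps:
$D{\left(Q \right)} = -84$ ($D{\left(Q \right)} = - 3 \left(\left(13 + 13\right) + 2\right) = - 3 \left(26 + 2\right) = \left(-3\right) 28 = -84$)
$\frac{\left(-1556 + D{\left(2 \left(-1\right) - -15 \right)}\right)^{2}}{905544} = \frac{\left(-1556 - 84\right)^{2}}{905544} = \left(-1640\right)^{2} \cdot \frac{1}{905544} = 2689600 \cdot \frac{1}{905544} = \frac{336200}{113193}$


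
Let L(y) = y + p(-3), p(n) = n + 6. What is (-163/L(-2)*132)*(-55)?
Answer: 1183380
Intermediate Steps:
p(n) = 6 + n
L(y) = 3 + y (L(y) = y + (6 - 3) = y + 3 = 3 + y)
(-163/L(-2)*132)*(-55) = (-163/(3 - 2)*132)*(-55) = (-163/1*132)*(-55) = (-163*1*132)*(-55) = -163*132*(-55) = -21516*(-55) = 1183380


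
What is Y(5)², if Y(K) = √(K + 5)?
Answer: 10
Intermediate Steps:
Y(K) = √(5 + K)
Y(5)² = (√(5 + 5))² = (√10)² = 10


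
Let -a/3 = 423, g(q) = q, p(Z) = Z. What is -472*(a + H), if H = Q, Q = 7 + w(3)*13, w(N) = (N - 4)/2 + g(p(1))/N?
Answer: 1790060/3 ≈ 5.9669e+5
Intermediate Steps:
w(N) = -2 + 1/N + N/2 (w(N) = (N - 4)/2 + 1/N = (-4 + N)*(½) + 1/N = (-2 + N/2) + 1/N = -2 + 1/N + N/2)
a = -1269 (a = -3*423 = -1269)
Q = 29/6 (Q = 7 + (-2 + 1/3 + (½)*3)*13 = 7 + (-2 + ⅓ + 3/2)*13 = 7 - ⅙*13 = 7 - 13/6 = 29/6 ≈ 4.8333)
H = 29/6 ≈ 4.8333
-472*(a + H) = -472*(-1269 + 29/6) = -472*(-7585/6) = 1790060/3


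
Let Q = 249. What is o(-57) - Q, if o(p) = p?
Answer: -306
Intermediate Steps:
o(-57) - Q = -57 - 1*249 = -57 - 249 = -306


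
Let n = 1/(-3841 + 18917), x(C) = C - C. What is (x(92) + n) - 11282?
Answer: -170087431/15076 ≈ -11282.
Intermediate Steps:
x(C) = 0
n = 1/15076 ≈ 6.6331e-5
(x(92) + n) - 11282 = (0 + 1/15076) - 11282 = 1/15076 - 11282 = -170087431/15076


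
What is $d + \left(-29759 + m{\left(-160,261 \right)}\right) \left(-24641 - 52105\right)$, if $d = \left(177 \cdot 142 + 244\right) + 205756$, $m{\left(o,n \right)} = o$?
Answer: $2296394708$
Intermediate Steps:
$d = 231134$ ($d = \left(25134 + 244\right) + 205756 = 25378 + 205756 = 231134$)
$d + \left(-29759 + m{\left(-160,261 \right)}\right) \left(-24641 - 52105\right) = 231134 + \left(-29759 - 160\right) \left(-24641 - 52105\right) = 231134 - -2296163574 = 231134 + 2296163574 = 2296394708$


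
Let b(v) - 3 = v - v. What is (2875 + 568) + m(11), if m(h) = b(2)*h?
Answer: 3476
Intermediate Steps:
b(v) = 3 (b(v) = 3 + (v - v) = 3 + 0 = 3)
m(h) = 3*h
(2875 + 568) + m(11) = (2875 + 568) + 3*11 = 3443 + 33 = 3476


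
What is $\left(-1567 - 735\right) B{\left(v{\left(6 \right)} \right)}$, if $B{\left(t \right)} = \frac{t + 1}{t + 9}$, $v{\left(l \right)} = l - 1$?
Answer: $- \frac{6906}{7} \approx -986.57$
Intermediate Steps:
$v{\left(l \right)} = -1 + l$
$B{\left(t \right)} = \frac{1 + t}{9 + t}$
$\left(-1567 - 735\right) B{\left(v{\left(6 \right)} \right)} = \left(-1567 - 735\right) \frac{1 + \left(-1 + 6\right)}{9 + \left(-1 + 6\right)} = - 2302 \frac{1 + 5}{9 + 5} = - 2302 \cdot \frac{1}{14} \cdot 6 = \left(-2302\right) \frac{3}{7} = - \frac{6906}{7}$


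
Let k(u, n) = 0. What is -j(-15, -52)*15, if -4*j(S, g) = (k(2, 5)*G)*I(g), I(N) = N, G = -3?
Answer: 0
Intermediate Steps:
j(S, g) = 0 (j(S, g) = -0*(-3)*g/4 = -0*g = -¼*0 = 0)
-j(-15, -52)*15 = -0*15 = -1*0 = 0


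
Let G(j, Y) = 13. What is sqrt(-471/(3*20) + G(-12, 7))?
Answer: sqrt(515)/10 ≈ 2.2694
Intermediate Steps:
sqrt(-471/(3*20) + G(-12, 7)) = sqrt(-471/(3*20) + 13) = sqrt(-471/60 + 13) = sqrt(-471*1/60 + 13) = sqrt(-157/20 + 13) = sqrt(103/20) = sqrt(515)/10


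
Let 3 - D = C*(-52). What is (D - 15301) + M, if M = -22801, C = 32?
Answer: -36435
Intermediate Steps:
D = 1667 (D = 3 - 32*(-52) = 3 - 1*(-1664) = 3 + 1664 = 1667)
(D - 15301) + M = (1667 - 15301) - 22801 = -13634 - 22801 = -36435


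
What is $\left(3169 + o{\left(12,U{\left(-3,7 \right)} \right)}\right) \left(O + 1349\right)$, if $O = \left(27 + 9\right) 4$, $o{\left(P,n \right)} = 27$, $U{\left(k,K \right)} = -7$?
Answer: $4771628$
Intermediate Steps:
$O = 144$ ($O = 36 \cdot 4 = 144$)
$\left(3169 + o{\left(12,U{\left(-3,7 \right)} \right)}\right) \left(O + 1349\right) = \left(3169 + 27\right) \left(144 + 1349\right) = 3196 \cdot 1493 = 4771628$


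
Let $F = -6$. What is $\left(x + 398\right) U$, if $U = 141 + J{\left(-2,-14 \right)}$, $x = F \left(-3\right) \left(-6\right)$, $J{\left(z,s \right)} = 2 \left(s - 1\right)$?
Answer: $32190$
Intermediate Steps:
$J{\left(z,s \right)} = -2 + 2 s$ ($J{\left(z,s \right)} = 2 \left(-1 + s\right) = -2 + 2 s$)
$x = -108$ ($x = \left(-6\right) \left(-3\right) \left(-6\right) = 18 \left(-6\right) = -108$)
$U = 111$ ($U = 141 + \left(-2 + 2 \left(-14\right)\right) = 141 - 30 = 111$)
$\left(x + 398\right) U = \left(-108 + 398\right) 111 = 290 \cdot 111 = 32190$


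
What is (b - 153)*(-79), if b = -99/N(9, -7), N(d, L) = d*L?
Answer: 83740/7 ≈ 11963.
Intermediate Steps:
N(d, L) = L*d
b = 11/7 (b = -99/((-7*9)) = -99/(-63) = -99*(-1/63) = 11/7 ≈ 1.5714)
(b - 153)*(-79) = (11/7 - 153)*(-79) = -1060/7*(-79) = 83740/7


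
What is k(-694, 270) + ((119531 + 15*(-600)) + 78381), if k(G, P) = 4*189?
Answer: 189668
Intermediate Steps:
k(G, P) = 756
k(-694, 270) + ((119531 + 15*(-600)) + 78381) = 756 + ((119531 + 15*(-600)) + 78381) = 756 + ((119531 - 9000) + 78381) = 756 + (110531 + 78381) = 756 + 188912 = 189668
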